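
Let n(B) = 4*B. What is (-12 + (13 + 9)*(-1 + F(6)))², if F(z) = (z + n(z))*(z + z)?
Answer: 62188996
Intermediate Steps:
F(z) = 10*z² (F(z) = (z + 4*z)*(z + z) = (5*z)*(2*z) = 10*z²)
(-12 + (13 + 9)*(-1 + F(6)))² = (-12 + (13 + 9)*(-1 + 10*6²))² = (-12 + 22*(-1 + 10*36))² = (-12 + 22*(-1 + 360))² = (-12 + 22*359)² = (-12 + 7898)² = 7886² = 62188996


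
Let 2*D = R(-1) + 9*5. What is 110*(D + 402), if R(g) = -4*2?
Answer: 46255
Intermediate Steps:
R(g) = -8
D = 37/2 (D = (-8 + 9*5)/2 = (-8 + 45)/2 = (½)*37 = 37/2 ≈ 18.500)
110*(D + 402) = 110*(37/2 + 402) = 110*(841/2) = 46255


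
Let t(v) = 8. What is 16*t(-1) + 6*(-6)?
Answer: 92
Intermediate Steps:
16*t(-1) + 6*(-6) = 16*8 + 6*(-6) = 128 - 36 = 92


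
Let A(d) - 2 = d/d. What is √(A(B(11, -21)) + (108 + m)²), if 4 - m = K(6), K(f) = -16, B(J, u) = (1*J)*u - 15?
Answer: √16387 ≈ 128.01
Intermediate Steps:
B(J, u) = -15 + J*u (B(J, u) = J*u - 15 = -15 + J*u)
A(d) = 3 (A(d) = 2 + d/d = 2 + 1 = 3)
m = 20 (m = 4 - 1*(-16) = 4 + 16 = 20)
√(A(B(11, -21)) + (108 + m)²) = √(3 + (108 + 20)²) = √(3 + 128²) = √(3 + 16384) = √16387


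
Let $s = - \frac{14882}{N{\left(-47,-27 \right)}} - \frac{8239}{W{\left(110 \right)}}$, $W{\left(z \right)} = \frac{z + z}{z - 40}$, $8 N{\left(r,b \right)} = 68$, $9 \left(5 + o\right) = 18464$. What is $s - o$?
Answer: $- \frac{1964177}{306} \approx -6418.9$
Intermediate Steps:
$o = \frac{18419}{9}$ ($o = -5 + \frac{1}{9} \cdot 18464 = -5 + \frac{18464}{9} = \frac{18419}{9} \approx 2046.6$)
$N{\left(r,b \right)} = \frac{17}{2}$ ($N{\left(r,b \right)} = \frac{1}{8} \cdot 68 = \frac{17}{2}$)
$W{\left(z \right)} = \frac{2 z}{-40 + z}$
$s = - \frac{148659}{34}$ ($s = - \frac{14882}{\frac{17}{2}} - \frac{8239}{2 \cdot 110 \frac{1}{-40 + 110}} = \left(-14882\right) \frac{2}{17} - \frac{8239}{2 \cdot 110 \cdot \frac{1}{70}} = - \frac{29764}{17} - \frac{8239}{2 \cdot 110 \cdot \frac{1}{70}} = - \frac{29764}{17} - \frac{8239}{\frac{22}{7}} = - \frac{29764}{17} - \frac{5243}{2} = - \frac{148659}{34} \approx -4372.3$)
$s - o = - \frac{148659}{34} - \frac{18419}{9} = - \frac{1964177}{306}$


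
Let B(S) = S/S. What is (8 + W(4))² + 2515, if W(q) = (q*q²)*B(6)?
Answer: 7699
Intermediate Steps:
B(S) = 1
W(q) = q³ (W(q) = (q*q²)*1 = q³*1 = q³)
(8 + W(4))² + 2515 = (8 + 4³)² + 2515 = (8 + 64)² + 2515 = 72² + 2515 = 5184 + 2515 = 7699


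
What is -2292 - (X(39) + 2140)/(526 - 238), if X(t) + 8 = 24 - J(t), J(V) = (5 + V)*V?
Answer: -82567/36 ≈ -2293.5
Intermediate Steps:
J(V) = V*(5 + V)
X(t) = 16 - t*(5 + t) (X(t) = -8 + (24 - t*(5 + t)) = 16 - t*(5 + t))
-2292 - (X(39) + 2140)/(526 - 238) = -2292 - ((16 - 1*39*(5 + 39)) + 2140)/(526 - 238) = -2292 - ((16 - 1*39*44) + 2140)/288 = -2292 - ((16 - 1716) + 2140)/288 = -2292 - (-1700 + 2140)/288 = -2292 - 440/288 = -2292 - 1*55/36 = -2292 - 55/36 = -82567/36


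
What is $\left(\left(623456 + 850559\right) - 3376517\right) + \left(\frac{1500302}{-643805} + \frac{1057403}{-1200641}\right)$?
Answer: $- \frac{1470595964849802507}{772978679005} \approx -1.9025 \cdot 10^{6}$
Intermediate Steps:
$\left(\left(623456 + 850559\right) - 3376517\right) + \left(\frac{1500302}{-643805} + \frac{1057403}{-1200641}\right) = \left(1474015 - 3376517\right) + \left(1500302 \left(- \frac{1}{643805}\right) + 1057403 \left(- \frac{1}{1200641}\right)\right) = -1902502 - \frac{2482085431997}{772978679005} = - \frac{1470595964849802507}{772978679005}$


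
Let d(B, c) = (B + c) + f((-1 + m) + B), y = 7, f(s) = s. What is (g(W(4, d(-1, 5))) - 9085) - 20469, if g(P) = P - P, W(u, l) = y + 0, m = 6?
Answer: -29554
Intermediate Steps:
d(B, c) = 5 + c + 2*B (d(B, c) = (B + c) + ((-1 + 6) + B) = (B + c) + (5 + B) = 5 + c + 2*B)
W(u, l) = 7 (W(u, l) = 7 + 0 = 7)
g(P) = 0
(g(W(4, d(-1, 5))) - 9085) - 20469 = (0 - 9085) - 20469 = -9085 - 20469 = -29554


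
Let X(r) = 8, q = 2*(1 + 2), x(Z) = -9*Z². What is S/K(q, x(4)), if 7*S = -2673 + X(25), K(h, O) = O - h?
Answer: 533/210 ≈ 2.5381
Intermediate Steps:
q = 6 (q = 2*3 = 6)
S = -2665/7 (S = (-2673 + 8)/7 = (⅐)*(-2665) = -2665/7 ≈ -380.71)
S/K(q, x(4)) = -2665/(7*(-9*4² - 1*6)) = -2665/(7*(-9*16 - 6)) = -2665/(7*(-144 - 6)) = -2665/7/(-150) = -2665/7*(-1/150) = 533/210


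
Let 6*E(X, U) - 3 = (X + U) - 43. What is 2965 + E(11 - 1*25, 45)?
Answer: 5927/2 ≈ 2963.5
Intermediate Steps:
E(X, U) = -20/3 + U/6 + X/6 (E(X, U) = ½ + ((X + U) - 43)/6 = ½ + ((U + X) - 43)/6 = ½ + (-43 + U + X)/6 = ½ + (-43/6 + U/6 + X/6) = -20/3 + U/6 + X/6)
2965 + E(11 - 1*25, 45) = 2965 + (-20/3 + (⅙)*45 + (11 - 1*25)/6) = 2965 + (-20/3 + 15/2 + (11 - 25)/6) = 2965 + (-20/3 + 15/2 + (⅙)*(-14)) = 2965 + (-20/3 + 15/2 - 7/3) = 2965 - 3/2 = 5927/2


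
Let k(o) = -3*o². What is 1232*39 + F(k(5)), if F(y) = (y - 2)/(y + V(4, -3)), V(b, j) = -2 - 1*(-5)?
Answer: 3459533/72 ≈ 48049.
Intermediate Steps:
V(b, j) = 3 (V(b, j) = -2 + 5 = 3)
F(y) = (-2 + y)/(3 + y) (F(y) = (y - 2)/(y + 3) = (-2 + y)/(3 + y))
1232*39 + F(k(5)) = 1232*39 + (-2 - 3*5²)/(3 - 3*5²) = 48048 + (-2 - 3*25)/(3 - 3*25) = 48048 + (-2 - 75)/(3 - 75) = 48048 - 77/(-72) = 48048 - 1/72*(-77) = 48048 + 77/72 = 3459533/72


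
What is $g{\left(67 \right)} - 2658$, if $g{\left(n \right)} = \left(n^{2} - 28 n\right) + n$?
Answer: $22$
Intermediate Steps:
$g{\left(n \right)} = n^{2} - 27 n$
$g{\left(67 \right)} - 2658 = 67 \left(-27 + 67\right) - 2658 = 67 \cdot 40 - 2658 = 2680 - 2658 = 22$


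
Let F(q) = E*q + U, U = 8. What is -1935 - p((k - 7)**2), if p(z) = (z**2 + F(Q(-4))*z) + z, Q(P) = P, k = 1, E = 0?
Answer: -3555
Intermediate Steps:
F(q) = 8 (F(q) = 0*q + 8 = 0 + 8 = 8)
p(z) = z**2 + 9*z (p(z) = (z**2 + 8*z) + z = z**2 + 9*z)
-1935 - p((k - 7)**2) = -1935 - (1 - 7)**2*(9 + (1 - 7)**2) = -1935 - (-6)**2*(9 + (-6)**2) = -1935 - 36*(9 + 36) = -1935 - 36*45 = -1935 - 1*1620 = -1935 - 1620 = -3555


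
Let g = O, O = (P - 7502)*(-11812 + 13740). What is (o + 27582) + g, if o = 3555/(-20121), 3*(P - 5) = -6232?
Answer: -370864896541/20121 ≈ -1.8432e+7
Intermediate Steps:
P = -6217/3 (P = 5 + (⅓)*(-6232) = 5 - 6232/3 = -6217/3 ≈ -2072.3)
O = -55377944/3 (O = (-6217/3 - 7502)*(-11812 + 13740) = -28723/3*1928 = -55377944/3 ≈ -1.8459e+7)
o = -1185/6707 (o = 3555*(-1/20121) = -1185/6707 ≈ -0.17668)
g = -55377944/3 ≈ -1.8459e+7
(o + 27582) + g = (-1185/6707 + 27582) - 55377944/3 = 184991289/6707 - 55377944/3 = -370864896541/20121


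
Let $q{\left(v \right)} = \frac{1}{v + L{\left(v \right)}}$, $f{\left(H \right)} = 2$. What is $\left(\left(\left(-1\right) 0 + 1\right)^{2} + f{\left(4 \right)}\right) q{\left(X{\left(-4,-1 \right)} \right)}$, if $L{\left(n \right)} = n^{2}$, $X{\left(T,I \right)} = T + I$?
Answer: $\frac{3}{20} \approx 0.15$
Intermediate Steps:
$X{\left(T,I \right)} = I + T$
$q{\left(v \right)} = \frac{1}{v + v^{2}}$
$\left(\left(\left(-1\right) 0 + 1\right)^{2} + f{\left(4 \right)}\right) q{\left(X{\left(-4,-1 \right)} \right)} = \left(\left(\left(-1\right) 0 + 1\right)^{2} + 2\right) \frac{1}{\left(-1 - 4\right) \left(1 - 5\right)} = \left(\left(0 + 1\right)^{2} + 2\right) \frac{1}{\left(-5\right) \left(1 - 5\right)} = \left(1^{2} + 2\right) \left(- \frac{1}{5 \left(-4\right)}\right) = \left(1 + 2\right) \left(\left(- \frac{1}{5}\right) \left(- \frac{1}{4}\right)\right) = 3 \cdot \frac{1}{20} = \frac{3}{20}$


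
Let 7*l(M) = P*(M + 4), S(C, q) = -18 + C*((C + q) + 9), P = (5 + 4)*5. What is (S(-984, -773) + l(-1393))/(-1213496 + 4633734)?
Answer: 11977593/23941666 ≈ 0.50028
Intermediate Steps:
P = 45 (P = 9*5 = 45)
S(C, q) = -18 + C*(9 + C + q)
l(M) = 180/7 + 45*M/7 (l(M) = (45*(M + 4))/7 = (45*(4 + M))/7 = (180 + 45*M)/7 = 180/7 + 45*M/7)
(S(-984, -773) + l(-1393))/(-1213496 + 4633734) = ((-18 + (-984)² + 9*(-984) - 984*(-773)) + (180/7 + (45/7)*(-1393)))/(-1213496 + 4633734) = ((-18 + 968256 - 8856 + 760632) + (180/7 - 8955))/3420238 = (1720014 - 62505/7)*(1/3420238) = (11977593/7)*(1/3420238) = 11977593/23941666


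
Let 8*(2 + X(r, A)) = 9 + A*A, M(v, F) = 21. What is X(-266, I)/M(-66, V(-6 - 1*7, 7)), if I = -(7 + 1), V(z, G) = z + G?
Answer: 19/56 ≈ 0.33929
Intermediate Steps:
V(z, G) = G + z
I = -8 (I = -1*8 = -8)
X(r, A) = -7/8 + A²/8 (X(r, A) = -2 + (9 + A*A)/8 = -2 + (9 + A²)/8 = -2 + (9/8 + A²/8) = -7/8 + A²/8)
X(-266, I)/M(-66, V(-6 - 1*7, 7)) = (-7/8 + (⅛)*(-8)²)/21 = (-7/8 + (⅛)*64)*(1/21) = (-7/8 + 8)*(1/21) = (57/8)*(1/21) = 19/56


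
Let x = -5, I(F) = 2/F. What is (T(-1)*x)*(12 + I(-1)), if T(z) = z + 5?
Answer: -200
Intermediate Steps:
T(z) = 5 + z
(T(-1)*x)*(12 + I(-1)) = ((5 - 1)*(-5))*(12 + 2/(-1)) = (4*(-5))*(12 + 2*(-1)) = -20*(12 - 2) = -20*10 = -200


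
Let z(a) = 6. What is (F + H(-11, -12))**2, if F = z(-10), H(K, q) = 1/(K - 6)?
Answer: 10201/289 ≈ 35.298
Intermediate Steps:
H(K, q) = 1/(-6 + K)
F = 6
(F + H(-11, -12))**2 = (6 + 1/(-6 - 11))**2 = (6 + 1/(-17))**2 = (6 - 1/17)**2 = (101/17)**2 = 10201/289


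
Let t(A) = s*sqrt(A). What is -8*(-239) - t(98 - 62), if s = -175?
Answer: 2962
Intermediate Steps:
t(A) = -175*sqrt(A)
-8*(-239) - t(98 - 62) = -8*(-239) - (-175)*sqrt(98 - 62) = 1912 - (-175)*sqrt(36) = 1912 - (-175)*6 = 1912 - 1*(-1050) = 1912 + 1050 = 2962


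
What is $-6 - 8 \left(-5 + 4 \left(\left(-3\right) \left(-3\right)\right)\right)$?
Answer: $-254$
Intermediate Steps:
$-6 - 8 \left(-5 + 4 \left(\left(-3\right) \left(-3\right)\right)\right) = -6 - 8 \left(-5 + 4 \cdot 9\right) = -6 - 8 \left(-5 + 36\right) = -6 - 248 = -254$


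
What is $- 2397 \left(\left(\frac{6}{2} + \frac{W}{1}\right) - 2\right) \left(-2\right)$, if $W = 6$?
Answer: $33558$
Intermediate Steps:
$- 2397 \left(\left(\frac{6}{2} + \frac{W}{1}\right) - 2\right) \left(-2\right) = - 2397 \left(\left(\frac{6}{2} + \frac{6}{1}\right) - 2\right) \left(-2\right) = - 2397 \left(\left(6 \cdot \frac{1}{2} + 6 \cdot 1\right) - 2\right) \left(-2\right) = - 2397 \left(\left(3 + 6\right) - 2\right) \left(-2\right) = - 2397 \left(9 - 2\right) \left(-2\right) = - 2397 \cdot 7 \left(-2\right) = \left(-2397\right) \left(-14\right) = 33558$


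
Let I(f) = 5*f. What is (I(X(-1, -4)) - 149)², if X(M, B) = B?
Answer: 28561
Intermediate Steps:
(I(X(-1, -4)) - 149)² = (5*(-4) - 149)² = (-20 - 149)² = (-169)² = 28561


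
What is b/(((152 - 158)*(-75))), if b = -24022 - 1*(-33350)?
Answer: 4664/225 ≈ 20.729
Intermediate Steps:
b = 9328 (b = -24022 + 33350 = 9328)
b/(((152 - 158)*(-75))) = 9328/(((152 - 158)*(-75))) = 9328/((-6*(-75))) = 9328/450 = 9328*(1/450) = 4664/225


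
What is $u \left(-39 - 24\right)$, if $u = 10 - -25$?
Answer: $-2205$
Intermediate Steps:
$u = 35$ ($u = 10 + 25 = 35$)
$u \left(-39 - 24\right) = 35 \left(-39 - 24\right) = 35 \left(-63\right) = -2205$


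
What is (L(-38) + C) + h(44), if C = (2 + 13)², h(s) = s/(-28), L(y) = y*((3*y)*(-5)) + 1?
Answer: -150049/7 ≈ -21436.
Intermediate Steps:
L(y) = 1 - 15*y² (L(y) = y*(-15*y) + 1 = -15*y² + 1 = 1 - 15*y²)
h(s) = -s/28 (h(s) = s*(-1/28) = -s/28)
C = 225 (C = 15² = 225)
(L(-38) + C) + h(44) = ((1 - 15*(-38)²) + 225) - 1/28*44 = ((1 - 15*1444) + 225) - 11/7 = ((1 - 21660) + 225) - 11/7 = (-21659 + 225) - 11/7 = -21434 - 11/7 = -150049/7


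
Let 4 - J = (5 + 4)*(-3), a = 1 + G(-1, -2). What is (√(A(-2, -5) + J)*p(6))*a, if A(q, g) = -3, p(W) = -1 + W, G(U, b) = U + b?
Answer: -20*√7 ≈ -52.915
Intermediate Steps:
a = -2 (a = 1 + (-1 - 2) = 1 - 3 = -2)
J = 31 (J = 4 - (5 + 4)*(-3) = 4 - 9*(-3) = 4 - 1*(-27) = 4 + 27 = 31)
(√(A(-2, -5) + J)*p(6))*a = (√(-3 + 31)*(-1 + 6))*(-2) = (√28*5)*(-2) = ((2*√7)*5)*(-2) = (10*√7)*(-2) = -20*√7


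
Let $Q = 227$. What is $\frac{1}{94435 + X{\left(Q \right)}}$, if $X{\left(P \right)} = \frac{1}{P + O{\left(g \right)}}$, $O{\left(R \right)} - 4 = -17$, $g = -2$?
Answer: $\frac{214}{20209091} \approx 1.0589 \cdot 10^{-5}$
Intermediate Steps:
$O{\left(R \right)} = -13$ ($O{\left(R \right)} = 4 - 17 = -13$)
$X{\left(P \right)} = \frac{1}{-13 + P}$ ($X{\left(P \right)} = \frac{1}{P - 13} = \frac{1}{-13 + P}$)
$\frac{1}{94435 + X{\left(Q \right)}} = \frac{1}{94435 + \frac{1}{-13 + 227}} = \frac{1}{94435 + \frac{1}{214}} = \frac{1}{\frac{20209091}{214}} = \frac{214}{20209091}$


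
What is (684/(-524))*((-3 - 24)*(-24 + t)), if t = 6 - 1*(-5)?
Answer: -60021/131 ≈ -458.18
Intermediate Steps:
t = 11 (t = 6 + 5 = 11)
(684/(-524))*((-3 - 24)*(-24 + t)) = (684/(-524))*((-3 - 24)*(-24 + 11)) = (684*(-1/524))*(-27*(-13)) = -171/131*351 = -60021/131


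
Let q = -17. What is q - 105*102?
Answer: -10727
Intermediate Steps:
q - 105*102 = -17 - 105*102 = -17 - 10710 = -10727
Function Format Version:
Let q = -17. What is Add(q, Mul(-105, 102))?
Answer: -10727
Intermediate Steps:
Add(q, Mul(-105, 102)) = Add(-17, Mul(-105, 102)) = Add(-17, -10710) = -10727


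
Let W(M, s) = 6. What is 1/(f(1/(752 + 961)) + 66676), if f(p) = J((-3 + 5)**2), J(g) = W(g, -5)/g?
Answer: 2/133355 ≈ 1.4998e-5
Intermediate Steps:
J(g) = 6/g
f(p) = 3/2 (f(p) = 6/((-3 + 5)**2) = 6/(2**2) = 6/4 = 6*(1/4) = 3/2)
1/(f(1/(752 + 961)) + 66676) = 1/(3/2 + 66676) = 1/(133355/2) = 2/133355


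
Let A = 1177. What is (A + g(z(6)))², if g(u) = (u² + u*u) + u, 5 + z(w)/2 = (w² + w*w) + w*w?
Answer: 7439925025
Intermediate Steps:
z(w) = -10 + 6*w² (z(w) = -10 + 2*((w² + w*w) + w*w) = -10 + 2*((w² + w²) + w²) = -10 + 2*(2*w² + w²) = -10 + 2*(3*w²) = -10 + 6*w²)
g(u) = u + 2*u² (g(u) = (u² + u²) + u = 2*u² + u = u + 2*u²)
(A + g(z(6)))² = (1177 + (-10 + 6*6²)*(1 + 2*(-10 + 6*6²)))² = (1177 + (-10 + 6*36)*(1 + 2*(-10 + 6*36)))² = (1177 + (-10 + 216)*(1 + 2*(-10 + 216)))² = (1177 + 206*(1 + 2*206))² = (1177 + 206*(1 + 412))² = (1177 + 206*413)² = (1177 + 85078)² = 86255² = 7439925025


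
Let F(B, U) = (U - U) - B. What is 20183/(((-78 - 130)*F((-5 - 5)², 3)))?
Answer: 20183/20800 ≈ 0.97034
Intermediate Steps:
F(B, U) = -B (F(B, U) = 0 - B = -B)
20183/(((-78 - 130)*F((-5 - 5)², 3))) = 20183/(((-78 - 130)*(-(-5 - 5)²))) = 20183/((-(-208)*(-10)²)) = 20183/((-(-208)*100)) = 20183/((-208*(-100))) = 20183/20800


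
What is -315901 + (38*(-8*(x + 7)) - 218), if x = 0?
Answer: -318247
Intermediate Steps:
-315901 + (38*(-8*(x + 7)) - 218) = -315901 + (38*(-8*(0 + 7)) - 218) = -315901 + (38*(-8*7) - 218) = -315901 + (38*(-56) - 218) = -315901 + (-2128 - 218) = -315901 - 2346 = -318247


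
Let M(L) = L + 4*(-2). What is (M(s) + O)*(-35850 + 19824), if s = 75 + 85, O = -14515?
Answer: 230181438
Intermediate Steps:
s = 160
M(L) = -8 + L (M(L) = L - 8 = -8 + L)
(M(s) + O)*(-35850 + 19824) = ((-8 + 160) - 14515)*(-35850 + 19824) = (152 - 14515)*(-16026) = -14363*(-16026) = 230181438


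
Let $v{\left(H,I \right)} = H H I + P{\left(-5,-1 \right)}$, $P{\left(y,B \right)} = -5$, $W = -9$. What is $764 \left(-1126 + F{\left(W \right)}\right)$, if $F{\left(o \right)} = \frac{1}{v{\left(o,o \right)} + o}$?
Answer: $- \frac{639176916}{743} \approx -8.6027 \cdot 10^{5}$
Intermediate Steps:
$v{\left(H,I \right)} = -5 + I H^{2}$ ($v{\left(H,I \right)} = H H I - 5 = H^{2} I - 5 = I H^{2} - 5 = -5 + I H^{2}$)
$F{\left(o \right)} = \frac{1}{-5 + o + o^{3}}$ ($F{\left(o \right)} = \frac{1}{\left(-5 + o o^{2}\right) + o} = \frac{1}{\left(-5 + o^{3}\right) + o} = \frac{1}{-5 + o + o^{3}}$)
$764 \left(-1126 + F{\left(W \right)}\right) = 764 \left(-1126 + \frac{1}{-5 - 9 + \left(-9\right)^{3}}\right) = 764 \left(-1126 + \frac{1}{-5 - 9 - 729}\right) = 764 \left(-1126 + \frac{1}{-743}\right) = 764 \left(-1126 - \frac{1}{743}\right) = 764 \left(- \frac{836619}{743}\right) = - \frac{639176916}{743}$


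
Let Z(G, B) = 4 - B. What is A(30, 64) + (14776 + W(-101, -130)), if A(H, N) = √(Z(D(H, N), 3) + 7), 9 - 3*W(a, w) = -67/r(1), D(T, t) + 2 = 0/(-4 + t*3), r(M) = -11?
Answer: 487640/33 + 2*√2 ≈ 14780.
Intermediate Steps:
D(T, t) = -2 (D(T, t) = -2 + 0/(-4 + t*3) = -2 + 0/(-4 + 3*t) = -2 + 0 = -2)
W(a, w) = 32/33 (W(a, w) = 3 - (-67)/(3*(-11)) = 3 - (-67)*(-1)/(3*11) = 3 - ⅓*67/11 = 3 - 67/33 = 32/33)
A(H, N) = 2*√2 (A(H, N) = √((4 - 1*3) + 7) = √((4 - 3) + 7) = √(1 + 7) = √8 = 2*√2)
A(30, 64) + (14776 + W(-101, -130)) = 2*√2 + (14776 + 32/33) = 2*√2 + 487640/33 = 487640/33 + 2*√2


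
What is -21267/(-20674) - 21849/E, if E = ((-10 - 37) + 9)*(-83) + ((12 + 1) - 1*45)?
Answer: -96327663/16136057 ≈ -5.9697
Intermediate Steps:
E = 3122 (E = (-47 + 9)*(-83) + (13 - 45) = -38*(-83) - 32 = 3154 - 32 = 3122)
-21267/(-20674) - 21849/E = -21267/(-20674) - 21849/3122 = -21267*(-1/20674) - 21849*1/3122 = 21267/20674 - 21849/3122 = -96327663/16136057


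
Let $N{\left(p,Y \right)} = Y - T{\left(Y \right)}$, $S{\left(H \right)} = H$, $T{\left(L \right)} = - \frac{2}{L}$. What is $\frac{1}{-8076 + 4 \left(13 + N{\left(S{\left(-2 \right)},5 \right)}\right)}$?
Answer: $- \frac{5}{40012} \approx -0.00012496$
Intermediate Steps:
$N{\left(p,Y \right)} = Y + \frac{2}{Y}$ ($N{\left(p,Y \right)} = Y - - \frac{2}{Y} = Y + \frac{2}{Y}$)
$\frac{1}{-8076 + 4 \left(13 + N{\left(S{\left(-2 \right)},5 \right)}\right)} = \frac{1}{-8076 + 4 \left(13 + \left(5 + \frac{2}{5}\right)\right)} = \frac{1}{-8076 + 4 \left(13 + \frac{27}{5}\right)} = \frac{1}{-8076 + 4 \cdot \frac{92}{5}} = \frac{1}{-8076 + \frac{368}{5}} = \frac{1}{- \frac{40012}{5}} = - \frac{5}{40012}$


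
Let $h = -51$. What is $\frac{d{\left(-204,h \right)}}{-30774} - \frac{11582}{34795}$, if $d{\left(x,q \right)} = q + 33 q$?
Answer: $- \frac{49348323}{178463555} \approx -0.27652$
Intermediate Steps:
$d{\left(x,q \right)} = 34 q$
$\frac{d{\left(-204,h \right)}}{-30774} - \frac{11582}{34795} = \frac{34 \left(-51\right)}{-30774} - \frac{11582}{34795} = \left(-1734\right) \left(- \frac{1}{30774}\right) - \frac{11582}{34795} = \frac{289}{5129} - \frac{11582}{34795} = - \frac{49348323}{178463555}$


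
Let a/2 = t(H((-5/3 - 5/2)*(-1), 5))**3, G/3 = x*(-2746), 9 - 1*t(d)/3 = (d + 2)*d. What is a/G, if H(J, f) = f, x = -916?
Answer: -39546/314417 ≈ -0.12578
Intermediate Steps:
t(d) = 27 - 3*d*(2 + d) (t(d) = 27 - 3*(d + 2)*d = 27 - 3*(2 + d)*d = 27 - 3*d*(2 + d))
G = 7546008 (G = 3*(-916*(-2746)) = 3*2515336 = 7546008)
a = -949104 (a = 2*(27 - 6*5 - 3*5**2)**3 = 2*(27 - 30 - 3*25)**3 = 2*(27 - 30 - 75)**3 = 2*(-78)**3 = 2*(-474552) = -949104)
a/G = -949104/7546008 = -949104*1/7546008 = -39546/314417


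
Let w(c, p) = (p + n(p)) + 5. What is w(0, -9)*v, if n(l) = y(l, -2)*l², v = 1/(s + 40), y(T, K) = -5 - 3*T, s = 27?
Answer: 1778/67 ≈ 26.537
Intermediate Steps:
v = 1/67 (v = 1/(27 + 40) = 1/67 ≈ 0.014925)
n(l) = l²*(-5 - 3*l) (n(l) = (-5 - 3*l)*l² = l²*(-5 - 3*l))
w(c, p) = 5 + p + p²*(-5 - 3*p) (w(c, p) = (p + p²*(-5 - 3*p)) + 5 = 5 + p + p²*(-5 - 3*p))
w(0, -9)*v = (5 - 9 - 1*(-9)²*(5 + 3*(-9)))*(1/67) = (5 - 9 - 1*81*(5 - 27))*(1/67) = (5 - 9 - 1*81*(-22))*(1/67) = (5 - 9 + 1782)*(1/67) = 1778*(1/67) = 1778/67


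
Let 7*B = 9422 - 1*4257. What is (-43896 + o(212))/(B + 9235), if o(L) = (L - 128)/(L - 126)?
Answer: -2202067/500305 ≈ -4.4015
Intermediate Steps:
B = 5165/7 (B = (9422 - 1*4257)/7 = (9422 - 4257)/7 = (⅐)*5165 = 5165/7 ≈ 737.86)
o(L) = (-128 + L)/(-126 + L)
(-43896 + o(212))/(B + 9235) = (-43896 + (-128 + 212)/(-126 + 212))/(5165/7 + 9235) = (-43896 + 84/86)/(69810/7) = (-43896 + (1/86)*84)*(7/69810) = (-43896 + 42/43)*(7/69810) = -1887486/43*7/69810 = -2202067/500305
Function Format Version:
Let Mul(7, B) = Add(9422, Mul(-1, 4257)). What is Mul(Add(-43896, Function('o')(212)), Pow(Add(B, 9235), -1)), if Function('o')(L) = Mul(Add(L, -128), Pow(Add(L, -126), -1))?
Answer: Rational(-2202067, 500305) ≈ -4.4015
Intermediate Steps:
B = Rational(5165, 7) (B = Mul(Rational(1, 7), Add(9422, Mul(-1, 4257))) = Mul(Rational(1, 7), Add(9422, -4257)) = Mul(Rational(1, 7), 5165) = Rational(5165, 7) ≈ 737.86)
Function('o')(L) = Mul(Pow(Add(-126, L), -1), Add(-128, L)) (Function('o')(L) = Mul(Add(-128, L), Pow(Add(-126, L), -1)) = Mul(Pow(Add(-126, L), -1), Add(-128, L)))
Mul(Add(-43896, Function('o')(212)), Pow(Add(B, 9235), -1)) = Mul(Add(-43896, Mul(Pow(Add(-126, 212), -1), Add(-128, 212))), Pow(Add(Rational(5165, 7), 9235), -1)) = Mul(Add(-43896, Mul(Pow(86, -1), 84)), Pow(Rational(69810, 7), -1)) = Mul(Add(-43896, Mul(Rational(1, 86), 84)), Rational(7, 69810)) = Mul(Add(-43896, Rational(42, 43)), Rational(7, 69810)) = Mul(Rational(-1887486, 43), Rational(7, 69810)) = Rational(-2202067, 500305)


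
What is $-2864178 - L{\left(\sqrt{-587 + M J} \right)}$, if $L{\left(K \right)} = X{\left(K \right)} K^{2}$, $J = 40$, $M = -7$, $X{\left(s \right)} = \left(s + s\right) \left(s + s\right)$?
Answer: $-5870934$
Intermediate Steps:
$X{\left(s \right)} = 4 s^{2}$ ($X{\left(s \right)} = 2 s 2 s = 4 s^{2}$)
$L{\left(K \right)} = 4 K^{4}$ ($L{\left(K \right)} = 4 K^{2} K^{2} = 4 K^{4}$)
$-2864178 - L{\left(\sqrt{-587 + M J} \right)} = -2864178 - 4 \left(\sqrt{-587 - 280}\right)^{4} = -2864178 - 4 \left(\sqrt{-867}\right)^{4} = -2864178 - 4 \left(17 i \sqrt{3}\right)^{4} = -2864178 - 4 \cdot 751689 = -2864178 - 3006756 = -5870934$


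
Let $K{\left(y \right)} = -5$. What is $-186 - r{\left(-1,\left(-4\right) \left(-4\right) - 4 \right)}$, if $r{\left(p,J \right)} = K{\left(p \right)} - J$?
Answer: $-169$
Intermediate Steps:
$r{\left(p,J \right)} = -5 - J$
$-186 - r{\left(-1,\left(-4\right) \left(-4\right) - 4 \right)} = -186 - \left(-5 - \left(\left(-4\right) \left(-4\right) - 4\right)\right) = -186 - \left(-5 - \left(16 - 4\right)\right) = -186 - \left(-5 - 12\right) = -186 - -17 = -186 + 17 = -169$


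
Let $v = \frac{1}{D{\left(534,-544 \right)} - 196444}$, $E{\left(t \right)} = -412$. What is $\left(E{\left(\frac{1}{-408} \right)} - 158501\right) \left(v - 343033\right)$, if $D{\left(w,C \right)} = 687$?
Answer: $\frac{10671184499482566}{195757} \approx 5.4512 \cdot 10^{10}$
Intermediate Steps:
$v = - \frac{1}{195757}$ ($v = \frac{1}{687 - 196444} = \frac{1}{-195757} = - \frac{1}{195757} \approx -5.1084 \cdot 10^{-6}$)
$\left(E{\left(\frac{1}{-408} \right)} - 158501\right) \left(v - 343033\right) = \left(-412 - 158501\right) \left(- \frac{1}{195757} - 343033\right) = \left(-158913\right) \left(- \frac{67151110982}{195757}\right) = \frac{10671184499482566}{195757}$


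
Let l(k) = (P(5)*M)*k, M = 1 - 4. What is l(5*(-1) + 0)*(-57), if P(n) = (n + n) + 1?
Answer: -9405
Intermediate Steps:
P(n) = 1 + 2*n (P(n) = 2*n + 1 = 1 + 2*n)
M = -3
l(k) = -33*k (l(k) = ((1 + 2*5)*(-3))*k = ((1 + 10)*(-3))*k = (11*(-3))*k = -33*k)
l(5*(-1) + 0)*(-57) = -33*(5*(-1) + 0)*(-57) = -33*(-5 + 0)*(-57) = -33*(-5)*(-57) = 165*(-57) = -9405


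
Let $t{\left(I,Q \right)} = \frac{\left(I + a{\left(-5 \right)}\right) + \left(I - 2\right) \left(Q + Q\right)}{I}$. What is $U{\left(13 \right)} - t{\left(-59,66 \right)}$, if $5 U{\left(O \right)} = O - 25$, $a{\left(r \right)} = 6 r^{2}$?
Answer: $- \frac{40513}{295} \approx -137.33$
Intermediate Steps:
$t{\left(I,Q \right)} = \frac{150 + I + 2 Q \left(-2 + I\right)}{I}$ ($t{\left(I,Q \right)} = \frac{\left(I + 6 \left(-5\right)^{2}\right) + \left(I - 2\right) \left(Q + Q\right)}{I} = \frac{\left(I + 6 \cdot 25\right) + \left(-2 + I\right) 2 Q}{I} = \frac{\left(I + 150\right) + 2 Q \left(-2 + I\right)}{I} = \frac{\left(150 + I\right) + 2 Q \left(-2 + I\right)}{I} = \frac{150 + I + 2 Q \left(-2 + I\right)}{I}$)
$U{\left(O \right)} = -5 + \frac{O}{5}$ ($U{\left(O \right)} = \frac{O - 25}{5} = \frac{-25 + O}{5} = -5 + \frac{O}{5}$)
$U{\left(13 \right)} - t{\left(-59,66 \right)} = \left(-5 + \frac{1}{5} \cdot 13\right) - \frac{150 - 264 - 59 \left(1 + 2 \cdot 66\right)}{-59} = \left(-5 + \frac{13}{5}\right) - - \frac{150 - 264 - 59 \left(1 + 132\right)}{59} = - \frac{12}{5} - - \frac{150 - 264 - 7847}{59} = - \frac{12}{5} - \left(- \frac{1}{59}\right) \left(-7961\right) = - \frac{12}{5} - \frac{7961}{59} = - \frac{40513}{295}$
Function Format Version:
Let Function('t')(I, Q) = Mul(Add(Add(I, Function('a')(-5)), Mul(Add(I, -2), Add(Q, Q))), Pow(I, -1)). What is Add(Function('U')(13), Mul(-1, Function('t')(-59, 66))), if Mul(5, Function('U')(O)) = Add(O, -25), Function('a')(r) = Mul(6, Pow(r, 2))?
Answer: Rational(-40513, 295) ≈ -137.33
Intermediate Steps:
Function('t')(I, Q) = Mul(Pow(I, -1), Add(150, I, Mul(2, Q, Add(-2, I)))) (Function('t')(I, Q) = Mul(Add(Add(I, Mul(6, Pow(-5, 2))), Mul(Add(I, -2), Add(Q, Q))), Pow(I, -1)) = Mul(Add(Add(I, Mul(6, 25)), Mul(Add(-2, I), Mul(2, Q))), Pow(I, -1)) = Mul(Add(Add(I, 150), Mul(2, Q, Add(-2, I))), Pow(I, -1)) = Mul(Add(Add(150, I), Mul(2, Q, Add(-2, I))), Pow(I, -1)) = Mul(Add(150, I, Mul(2, Q, Add(-2, I))), Pow(I, -1)) = Mul(Pow(I, -1), Add(150, I, Mul(2, Q, Add(-2, I)))))
Function('U')(O) = Add(-5, Mul(Rational(1, 5), O)) (Function('U')(O) = Mul(Rational(1, 5), Add(O, -25)) = Mul(Rational(1, 5), Add(-25, O)) = Add(-5, Mul(Rational(1, 5), O)))
Add(Function('U')(13), Mul(-1, Function('t')(-59, 66))) = Add(Add(-5, Mul(Rational(1, 5), 13)), Mul(-1, Mul(Pow(-59, -1), Add(150, Mul(-4, 66), Mul(-59, Add(1, Mul(2, 66))))))) = Add(Add(-5, Rational(13, 5)), Mul(-1, Mul(Rational(-1, 59), Add(150, -264, Mul(-59, Add(1, 132)))))) = Add(Rational(-12, 5), Mul(-1, Mul(Rational(-1, 59), Add(150, -264, Mul(-59, 133))))) = Add(Rational(-12, 5), Mul(-1, Mul(Rational(-1, 59), Add(150, -264, -7847)))) = Add(Rational(-12, 5), Mul(-1, Mul(Rational(-1, 59), -7961))) = Add(Rational(-12, 5), Mul(-1, Rational(7961, 59))) = Add(Rational(-12, 5), Rational(-7961, 59)) = Rational(-40513, 295)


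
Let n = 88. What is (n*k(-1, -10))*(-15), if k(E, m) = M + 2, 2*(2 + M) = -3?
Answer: 1980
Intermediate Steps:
M = -7/2 (M = -2 + (1/2)*(-3) = -2 - 3/2 = -7/2 ≈ -3.5000)
k(E, m) = -3/2 (k(E, m) = -7/2 + 2 = -3/2)
(n*k(-1, -10))*(-15) = (88*(-3/2))*(-15) = -132*(-15) = 1980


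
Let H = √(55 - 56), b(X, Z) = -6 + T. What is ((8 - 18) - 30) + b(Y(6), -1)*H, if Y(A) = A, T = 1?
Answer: -40 - 5*I ≈ -40.0 - 5.0*I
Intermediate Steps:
b(X, Z) = -5 (b(X, Z) = -6 + 1 = -5)
H = I (H = √(-1) = I ≈ 1.0*I)
((8 - 18) - 30) + b(Y(6), -1)*H = ((8 - 18) - 30) - 5*I = (-10 - 30) - 5*I = -40 - 5*I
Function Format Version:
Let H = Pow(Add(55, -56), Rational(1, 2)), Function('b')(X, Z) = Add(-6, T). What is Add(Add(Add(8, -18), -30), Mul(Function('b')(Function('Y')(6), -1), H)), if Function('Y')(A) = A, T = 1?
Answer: Add(-40, Mul(-5, I)) ≈ Add(-40.000, Mul(-5.0000, I))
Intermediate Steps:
Function('b')(X, Z) = -5 (Function('b')(X, Z) = Add(-6, 1) = -5)
H = I (H = Pow(-1, Rational(1, 2)) = I ≈ Mul(1.0000, I))
Add(Add(Add(8, -18), -30), Mul(Function('b')(Function('Y')(6), -1), H)) = Add(Add(Add(8, -18), -30), Mul(-5, I)) = Add(Add(-10, -30), Mul(-5, I)) = Add(-40, Mul(-5, I))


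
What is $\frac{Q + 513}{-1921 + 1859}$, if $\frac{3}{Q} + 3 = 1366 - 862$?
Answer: $- \frac{42836}{5177} \approx -8.2743$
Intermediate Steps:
$Q = \frac{1}{167}$ ($Q = \frac{3}{-3 + \left(1366 - 862\right)} = \frac{3}{-3 + 504} = \frac{3}{501} = 3 \cdot \frac{1}{501} = \frac{1}{167} \approx 0.005988$)
$\frac{Q + 513}{-1921 + 1859} = \frac{\frac{1}{167} + 513}{-1921 + 1859} = \frac{85672}{167 \left(-62\right)} = \frac{85672}{167} \left(- \frac{1}{62}\right) = - \frac{42836}{5177}$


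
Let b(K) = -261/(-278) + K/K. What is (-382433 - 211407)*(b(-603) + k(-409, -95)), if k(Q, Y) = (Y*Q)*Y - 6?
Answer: 304687925728680/139 ≈ 2.1920e+12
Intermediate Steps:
k(Q, Y) = -6 + Q*Y² (k(Q, Y) = (Q*Y)*Y - 6 = Q*Y² - 6 = -6 + Q*Y²)
b(K) = 539/278 (b(K) = -261*(-1/278) + 1 = 261/278 + 1 = 539/278)
(-382433 - 211407)*(b(-603) + k(-409, -95)) = (-382433 - 211407)*(539/278 + (-6 - 409*(-95)²)) = -593840*(539/278 + (-6 - 409*9025)) = -593840*(539/278 + (-6 - 3691225)) = -593840*(539/278 - 3691231) = -593840*(-1026161679/278) = 304687925728680/139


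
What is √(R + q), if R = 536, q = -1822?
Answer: I*√1286 ≈ 35.861*I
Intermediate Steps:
√(R + q) = √(536 - 1822) = √(-1286) = I*√1286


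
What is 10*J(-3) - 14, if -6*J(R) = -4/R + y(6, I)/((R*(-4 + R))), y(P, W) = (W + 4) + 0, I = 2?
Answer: -1052/63 ≈ -16.698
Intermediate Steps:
y(P, W) = 4 + W (y(P, W) = (4 + W) + 0 = 4 + W)
J(R) = 2/(3*R) - 1/(R*(-4 + R)) (J(R) = -(-4/R + (4 + 2)/((R*(-4 + R))))/6 = -(-4/R + 6*(1/(R*(-4 + R))))/6 = -(-4/R + 6/(R*(-4 + R)))/6 = 2/(3*R) - 1/(R*(-4 + R)))
10*J(-3) - 14 = 10*((⅓)*(-11 + 2*(-3))/(-3*(-4 - 3))) - 14 = 10*((⅓)*(-⅓)*(-11 - 6)/(-7)) - 14 = 10*((⅓)*(-⅓)*(-⅐)*(-17)) - 14 = 10*(-17/63) - 14 = -170/63 - 14 = -1052/63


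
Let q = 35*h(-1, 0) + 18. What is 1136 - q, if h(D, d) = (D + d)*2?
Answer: 1188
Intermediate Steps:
h(D, d) = 2*D + 2*d
q = -52 (q = 35*(2*(-1) + 2*0) + 18 = 35*(-2 + 0) + 18 = 35*(-2) + 18 = -70 + 18 = -52)
1136 - q = 1136 - 1*(-52) = 1136 + 52 = 1188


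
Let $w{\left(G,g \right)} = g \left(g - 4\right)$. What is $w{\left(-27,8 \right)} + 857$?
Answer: $889$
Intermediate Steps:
$w{\left(G,g \right)} = g \left(-4 + g\right)$
$w{\left(-27,8 \right)} + 857 = 8 \left(-4 + 8\right) + 857 = 8 \cdot 4 + 857 = 32 + 857 = 889$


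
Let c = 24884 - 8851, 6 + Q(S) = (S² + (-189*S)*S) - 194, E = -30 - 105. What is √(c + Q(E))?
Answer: I*√3410467 ≈ 1846.7*I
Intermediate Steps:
E = -135
Q(S) = -200 - 188*S² (Q(S) = -6 + ((S² + (-189*S)*S) - 194) = -6 + ((S² - 189*S²) - 194) = -6 + (-188*S² - 194) = -6 + (-194 - 188*S²) = -200 - 188*S²)
c = 16033
√(c + Q(E)) = √(16033 + (-200 - 188*(-135)²)) = √(16033 + (-200 - 188*18225)) = √(16033 + (-200 - 3426300)) = √(16033 - 3426500) = √(-3410467) = I*√3410467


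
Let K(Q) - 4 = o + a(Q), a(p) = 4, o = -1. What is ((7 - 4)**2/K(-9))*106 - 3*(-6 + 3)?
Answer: 1017/7 ≈ 145.29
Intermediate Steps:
K(Q) = 7 (K(Q) = 4 + (-1 + 4) = 4 + 3 = 7)
((7 - 4)**2/K(-9))*106 - 3*(-6 + 3) = ((7 - 4)**2/7)*106 - 3*(-6 + 3) = (3**2*(1/7))*106 - 3*(-3) = (9*(1/7))*106 + 9 = (9/7)*106 + 9 = 954/7 + 9 = 1017/7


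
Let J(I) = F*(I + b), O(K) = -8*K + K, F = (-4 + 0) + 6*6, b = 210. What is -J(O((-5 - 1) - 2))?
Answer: -8512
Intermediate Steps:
F = 32 (F = -4 + 36 = 32)
O(K) = -7*K
J(I) = 6720 + 32*I (J(I) = 32*(I + 210) = 32*(210 + I) = 6720 + 32*I)
-J(O((-5 - 1) - 2)) = -(6720 + 32*(-7*((-5 - 1) - 2))) = -(6720 + 32*(-7*(-6 - 2))) = -(6720 + 32*(-7*(-8))) = -(6720 + 32*56) = -(6720 + 1792) = -1*8512 = -8512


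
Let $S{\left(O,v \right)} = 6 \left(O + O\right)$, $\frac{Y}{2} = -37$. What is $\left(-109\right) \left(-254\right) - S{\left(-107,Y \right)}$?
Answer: $28970$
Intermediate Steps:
$Y = -74$ ($Y = 2 \left(-37\right) = -74$)
$S{\left(O,v \right)} = 12 O$ ($S{\left(O,v \right)} = 6 \cdot 2 O = 12 O$)
$\left(-109\right) \left(-254\right) - S{\left(-107,Y \right)} = \left(-109\right) \left(-254\right) - 12 \left(-107\right) = 27686 - -1284 = 27686 + 1284 = 28970$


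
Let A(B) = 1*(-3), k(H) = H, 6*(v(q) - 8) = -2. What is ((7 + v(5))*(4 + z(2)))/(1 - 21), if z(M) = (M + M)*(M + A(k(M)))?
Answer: 0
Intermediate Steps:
v(q) = 23/3 (v(q) = 8 + (1/6)*(-2) = 8 - 1/3 = 23/3)
A(B) = -3
z(M) = 2*M*(-3 + M) (z(M) = (M + M)*(M - 3) = (2*M)*(-3 + M) = 2*M*(-3 + M))
((7 + v(5))*(4 + z(2)))/(1 - 21) = ((7 + 23/3)*(4 + 2*2*(-3 + 2)))/(1 - 21) = (44*(4 + 2*2*(-1))/3)/(-20) = -11*(4 - 4)/15 = -11*0/15 = -1/20*0 = 0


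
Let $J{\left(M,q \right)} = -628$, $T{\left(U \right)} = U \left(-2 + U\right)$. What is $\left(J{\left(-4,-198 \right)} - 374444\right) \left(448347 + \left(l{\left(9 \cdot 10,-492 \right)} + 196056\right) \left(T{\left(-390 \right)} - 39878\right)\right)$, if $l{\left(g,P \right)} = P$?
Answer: $-8288930472271200$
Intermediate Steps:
$\left(J{\left(-4,-198 \right)} - 374444\right) \left(448347 + \left(l{\left(9 \cdot 10,-492 \right)} + 196056\right) \left(T{\left(-390 \right)} - 39878\right)\right) = \left(-628 - 374444\right) \left(448347 + \left(-492 + 196056\right) \left(- 390 \left(-2 - 390\right) - 39878\right)\right) = - 375072 \left(448347 + 195564 \left(\left(-390\right) \left(-392\right) - 39878\right)\right) = - 375072 \left(448347 + 195564 \left(152880 - 39878\right)\right) = - 375072 \left(448347 + 195564 \cdot 113002\right) = - 375072 \left(448347 + 22099123128\right) = \left(-375072\right) 22099571475 = -8288930472271200$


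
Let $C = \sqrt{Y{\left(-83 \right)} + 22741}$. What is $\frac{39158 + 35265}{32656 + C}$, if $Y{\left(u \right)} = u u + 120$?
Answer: $\frac{1215178744}{533192293} - \frac{372115 \sqrt{1190}}{1066384586} \approx 2.267$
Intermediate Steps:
$Y{\left(u \right)} = 120 + u^{2}$ ($Y{\left(u \right)} = u^{2} + 120 = 120 + u^{2}$)
$C = 5 \sqrt{1190}$ ($C = \sqrt{\left(120 + \left(-83\right)^{2}\right) + 22741} = \sqrt{\left(120 + 6889\right) + 22741} = \sqrt{7009 + 22741} = \sqrt{29750} = 5 \sqrt{1190} \approx 172.48$)
$\frac{39158 + 35265}{32656 + C} = \frac{39158 + 35265}{32656 + 5 \sqrt{1190}} = \frac{74423}{32656 + 5 \sqrt{1190}}$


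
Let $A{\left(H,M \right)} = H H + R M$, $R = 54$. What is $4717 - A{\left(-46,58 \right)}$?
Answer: $-531$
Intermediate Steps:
$A{\left(H,M \right)} = H^{2} + 54 M$ ($A{\left(H,M \right)} = H H + 54 M = H^{2} + 54 M$)
$4717 - A{\left(-46,58 \right)} = 4717 - \left(\left(-46\right)^{2} + 54 \cdot 58\right) = 4717 - \left(2116 + 3132\right) = 4717 - 5248 = -531$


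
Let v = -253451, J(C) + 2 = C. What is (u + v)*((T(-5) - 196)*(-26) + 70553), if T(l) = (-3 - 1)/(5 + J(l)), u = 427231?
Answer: 13137246660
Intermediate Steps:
J(C) = -2 + C
T(l) = -4/(3 + l) (T(l) = (-3 - 1)/(5 + (-2 + l)) = -4/(3 + l))
(u + v)*((T(-5) - 196)*(-26) + 70553) = (427231 - 253451)*((-4/(3 - 5) - 196)*(-26) + 70553) = 173780*((-4/(-2) - 196)*(-26) + 70553) = 173780*((-4*(-½) - 196)*(-26) + 70553) = 173780*((2 - 196)*(-26) + 70553) = 173780*(-194*(-26) + 70553) = 173780*(5044 + 70553) = 173780*75597 = 13137246660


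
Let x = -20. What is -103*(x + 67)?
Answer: -4841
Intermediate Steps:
-103*(x + 67) = -103*(-20 + 67) = -103*47 = -4841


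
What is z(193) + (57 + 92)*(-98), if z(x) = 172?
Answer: -14430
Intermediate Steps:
z(193) + (57 + 92)*(-98) = 172 + (57 + 92)*(-98) = 172 + 149*(-98) = 172 - 14602 = -14430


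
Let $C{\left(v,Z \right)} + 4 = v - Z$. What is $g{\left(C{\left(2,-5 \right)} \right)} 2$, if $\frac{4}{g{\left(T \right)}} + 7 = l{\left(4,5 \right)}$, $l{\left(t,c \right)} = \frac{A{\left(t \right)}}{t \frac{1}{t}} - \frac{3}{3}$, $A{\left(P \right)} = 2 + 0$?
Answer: $- \frac{4}{3} \approx -1.3333$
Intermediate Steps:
$A{\left(P \right)} = 2$
$l{\left(t,c \right)} = 1$ ($l{\left(t,c \right)} = \frac{2}{t \frac{1}{t}} - \frac{3}{3} = \frac{2}{1} - 1 = 2 \cdot 1 - 1 = 2 - 1 = 1$)
$C{\left(v,Z \right)} = -4 + v - Z$ ($C{\left(v,Z \right)} = -4 - \left(Z - v\right) = -4 + v - Z$)
$g{\left(T \right)} = - \frac{2}{3}$ ($g{\left(T \right)} = \frac{4}{-7 + 1} = \frac{4}{-6} = 4 \left(- \frac{1}{6}\right) = - \frac{2}{3}$)
$g{\left(C{\left(2,-5 \right)} \right)} 2 = \left(- \frac{2}{3}\right) 2 = - \frac{4}{3}$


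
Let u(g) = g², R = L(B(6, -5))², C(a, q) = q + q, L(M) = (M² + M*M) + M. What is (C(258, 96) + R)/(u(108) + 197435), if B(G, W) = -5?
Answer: 2217/209099 ≈ 0.010603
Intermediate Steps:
L(M) = M + 2*M² (L(M) = (M² + M²) + M = 2*M² + M = M + 2*M²)
C(a, q) = 2*q
R = 2025 (R = (-5*(1 + 2*(-5)))² = (-5*(1 - 10))² = (-5*(-9))² = 45² = 2025)
(C(258, 96) + R)/(u(108) + 197435) = (2*96 + 2025)/(108² + 197435) = (192 + 2025)/(11664 + 197435) = 2217/209099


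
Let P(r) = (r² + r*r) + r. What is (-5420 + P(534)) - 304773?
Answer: 260653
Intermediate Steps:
P(r) = r + 2*r² (P(r) = (r² + r²) + r = 2*r² + r = r + 2*r²)
(-5420 + P(534)) - 304773 = (-5420 + 534*(1 + 2*534)) - 304773 = (-5420 + 534*(1 + 1068)) - 304773 = (-5420 + 534*1069) - 304773 = (-5420 + 570846) - 304773 = 565426 - 304773 = 260653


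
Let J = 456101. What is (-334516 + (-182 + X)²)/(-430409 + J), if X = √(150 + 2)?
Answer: -83629/6423 + (91 - √38)²/6423 ≈ -11.900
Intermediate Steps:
X = 2*√38 (X = √152 = 2*√38 ≈ 12.329)
(-334516 + (-182 + X)²)/(-430409 + J) = (-334516 + (-182 + 2*√38)²)/(-430409 + 456101) = (-334516 + (-182 + 2*√38)²)/25692 = (-334516 + (-182 + 2*√38)²)*(1/25692) = -83629/6423 + (-182 + 2*√38)²/25692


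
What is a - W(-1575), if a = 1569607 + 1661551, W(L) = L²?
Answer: 750533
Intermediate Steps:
a = 3231158
a - W(-1575) = 3231158 - 1*(-1575)² = 3231158 - 1*2480625 = 3231158 - 2480625 = 750533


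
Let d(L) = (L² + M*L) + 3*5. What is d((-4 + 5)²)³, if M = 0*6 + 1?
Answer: 4913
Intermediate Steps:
M = 1 (M = 0 + 1 = 1)
d(L) = 15 + L + L² (d(L) = (L² + 1*L) + 3*5 = (L² + L) + 15 = (L + L²) + 15 = 15 + L + L²)
d((-4 + 5)²)³ = (15 + (-4 + 5)² + ((-4 + 5)²)²)³ = (15 + 1² + (1²)²)³ = (15 + 1 + 1²)³ = (15 + 1 + 1)³ = 17³ = 4913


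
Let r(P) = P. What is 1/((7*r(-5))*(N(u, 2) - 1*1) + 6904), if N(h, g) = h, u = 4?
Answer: 1/6799 ≈ 0.00014708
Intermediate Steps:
1/((7*r(-5))*(N(u, 2) - 1*1) + 6904) = 1/((7*(-5))*(4 - 1*1) + 6904) = 1/(-35*(4 - 1) + 6904) = 1/(-35*3 + 6904) = 1/(-105 + 6904) = 1/6799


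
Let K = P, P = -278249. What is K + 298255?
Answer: 20006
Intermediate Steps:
K = -278249
K + 298255 = -278249 + 298255 = 20006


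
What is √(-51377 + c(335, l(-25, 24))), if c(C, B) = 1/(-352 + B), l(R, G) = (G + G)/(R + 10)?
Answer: I*√10128256827/444 ≈ 226.67*I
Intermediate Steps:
l(R, G) = 2*G/(10 + R) (l(R, G) = (2*G)/(10 + R) = 2*G/(10 + R))
√(-51377 + c(335, l(-25, 24))) = √(-51377 + 1/(-352 + 2*24/(10 - 25))) = √(-51377 + 1/(-352 + 2*24/(-15))) = √(-51377 + 1/(-352 + 2*24*(-1/15))) = √(-51377 + 1/(-352 - 16/5)) = √(-51377 + 1/(-1776/5)) = √(-51377 - 5/1776) = √(-91245557/1776) = I*√10128256827/444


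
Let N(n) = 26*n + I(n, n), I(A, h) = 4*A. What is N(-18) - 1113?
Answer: -1653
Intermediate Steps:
N(n) = 30*n (N(n) = 26*n + 4*n = 30*n)
N(-18) - 1113 = 30*(-18) - 1113 = -540 - 1113 = -1653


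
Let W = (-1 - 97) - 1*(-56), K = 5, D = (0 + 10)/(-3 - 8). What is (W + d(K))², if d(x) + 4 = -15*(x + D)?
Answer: 1394761/121 ≈ 11527.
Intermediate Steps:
D = -10/11 (D = 10/(-11) = 10*(-1/11) = -10/11 ≈ -0.90909)
d(x) = 106/11 - 15*x (d(x) = -4 - 15*(x - 10/11) = -4 - 15*(-10/11 + x) = -4 + (150/11 - 15*x) = 106/11 - 15*x)
W = -42 (W = -98 + 56 = -42)
(W + d(K))² = (-42 + (106/11 - 15*5))² = (-42 + (106/11 - 75))² = (-42 - 719/11)² = (-1181/11)² = 1394761/121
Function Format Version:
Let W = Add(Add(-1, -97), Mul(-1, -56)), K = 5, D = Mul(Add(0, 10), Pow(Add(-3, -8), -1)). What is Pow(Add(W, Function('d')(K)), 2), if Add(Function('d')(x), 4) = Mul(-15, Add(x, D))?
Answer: Rational(1394761, 121) ≈ 11527.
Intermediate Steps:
D = Rational(-10, 11) (D = Mul(10, Pow(-11, -1)) = Mul(10, Rational(-1, 11)) = Rational(-10, 11) ≈ -0.90909)
Function('d')(x) = Add(Rational(106, 11), Mul(-15, x)) (Function('d')(x) = Add(-4, Mul(-15, Add(x, Rational(-10, 11)))) = Add(-4, Mul(-15, Add(Rational(-10, 11), x))) = Add(-4, Add(Rational(150, 11), Mul(-15, x))) = Add(Rational(106, 11), Mul(-15, x)))
W = -42 (W = Add(-98, 56) = -42)
Pow(Add(W, Function('d')(K)), 2) = Pow(Add(-42, Add(Rational(106, 11), Mul(-15, 5))), 2) = Pow(Add(-42, Add(Rational(106, 11), -75)), 2) = Pow(Add(-42, Rational(-719, 11)), 2) = Pow(Rational(-1181, 11), 2) = Rational(1394761, 121)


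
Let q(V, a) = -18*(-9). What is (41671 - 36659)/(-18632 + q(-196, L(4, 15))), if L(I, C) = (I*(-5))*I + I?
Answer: -2506/9235 ≈ -0.27136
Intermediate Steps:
L(I, C) = I - 5*I**2 (L(I, C) = (-5*I)*I + I = -5*I**2 + I = I - 5*I**2)
q(V, a) = 162
(41671 - 36659)/(-18632 + q(-196, L(4, 15))) = (41671 - 36659)/(-18632 + 162) = 5012/(-18470) = 5012*(-1/18470) = -2506/9235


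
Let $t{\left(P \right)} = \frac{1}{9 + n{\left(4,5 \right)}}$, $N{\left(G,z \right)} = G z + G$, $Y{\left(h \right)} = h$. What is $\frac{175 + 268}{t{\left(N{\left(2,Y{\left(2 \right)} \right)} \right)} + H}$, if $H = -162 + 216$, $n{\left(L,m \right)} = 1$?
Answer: $\frac{4430}{541} \approx 8.1885$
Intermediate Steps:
$H = 54$
$N{\left(G,z \right)} = G + G z$
$t{\left(P \right)} = \frac{1}{10}$ ($t{\left(P \right)} = \frac{1}{9 + 1} = \frac{1}{10}$)
$\frac{175 + 268}{t{\left(N{\left(2,Y{\left(2 \right)} \right)} \right)} + H} = \frac{175 + 268}{\frac{1}{10} + 54} = \frac{443}{\frac{541}{10}} = 443 \cdot \frac{10}{541} = \frac{4430}{541}$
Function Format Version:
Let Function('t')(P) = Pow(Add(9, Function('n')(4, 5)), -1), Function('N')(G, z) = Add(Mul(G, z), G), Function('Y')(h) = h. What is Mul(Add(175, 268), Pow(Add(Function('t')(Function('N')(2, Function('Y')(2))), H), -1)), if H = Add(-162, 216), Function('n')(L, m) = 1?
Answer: Rational(4430, 541) ≈ 8.1885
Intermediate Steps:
H = 54
Function('N')(G, z) = Add(G, Mul(G, z))
Function('t')(P) = Rational(1, 10) (Function('t')(P) = Pow(Add(9, 1), -1) = Pow(10, -1) = Rational(1, 10))
Mul(Add(175, 268), Pow(Add(Function('t')(Function('N')(2, Function('Y')(2))), H), -1)) = Mul(Add(175, 268), Pow(Add(Rational(1, 10), 54), -1)) = Mul(443, Pow(Rational(541, 10), -1)) = Mul(443, Rational(10, 541)) = Rational(4430, 541)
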